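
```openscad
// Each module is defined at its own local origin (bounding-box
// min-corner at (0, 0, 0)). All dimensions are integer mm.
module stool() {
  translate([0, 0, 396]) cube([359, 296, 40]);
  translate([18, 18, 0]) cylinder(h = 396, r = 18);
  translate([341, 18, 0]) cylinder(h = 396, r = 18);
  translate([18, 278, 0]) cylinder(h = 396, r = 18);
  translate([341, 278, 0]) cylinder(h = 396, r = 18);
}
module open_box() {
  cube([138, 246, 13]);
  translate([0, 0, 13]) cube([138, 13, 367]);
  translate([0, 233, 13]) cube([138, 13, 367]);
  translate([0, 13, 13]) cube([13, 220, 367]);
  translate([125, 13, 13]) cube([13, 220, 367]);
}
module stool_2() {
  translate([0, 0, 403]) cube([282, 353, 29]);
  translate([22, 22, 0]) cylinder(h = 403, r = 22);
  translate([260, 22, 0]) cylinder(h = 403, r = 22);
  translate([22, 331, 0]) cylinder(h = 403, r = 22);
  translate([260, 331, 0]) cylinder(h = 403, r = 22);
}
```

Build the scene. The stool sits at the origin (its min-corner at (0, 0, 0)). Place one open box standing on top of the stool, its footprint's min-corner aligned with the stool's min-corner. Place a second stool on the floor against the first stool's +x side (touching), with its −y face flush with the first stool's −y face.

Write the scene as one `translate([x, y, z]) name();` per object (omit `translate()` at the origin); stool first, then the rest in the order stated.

stool();
translate([0, 0, 436]) open_box();
translate([359, 0, 0]) stool_2();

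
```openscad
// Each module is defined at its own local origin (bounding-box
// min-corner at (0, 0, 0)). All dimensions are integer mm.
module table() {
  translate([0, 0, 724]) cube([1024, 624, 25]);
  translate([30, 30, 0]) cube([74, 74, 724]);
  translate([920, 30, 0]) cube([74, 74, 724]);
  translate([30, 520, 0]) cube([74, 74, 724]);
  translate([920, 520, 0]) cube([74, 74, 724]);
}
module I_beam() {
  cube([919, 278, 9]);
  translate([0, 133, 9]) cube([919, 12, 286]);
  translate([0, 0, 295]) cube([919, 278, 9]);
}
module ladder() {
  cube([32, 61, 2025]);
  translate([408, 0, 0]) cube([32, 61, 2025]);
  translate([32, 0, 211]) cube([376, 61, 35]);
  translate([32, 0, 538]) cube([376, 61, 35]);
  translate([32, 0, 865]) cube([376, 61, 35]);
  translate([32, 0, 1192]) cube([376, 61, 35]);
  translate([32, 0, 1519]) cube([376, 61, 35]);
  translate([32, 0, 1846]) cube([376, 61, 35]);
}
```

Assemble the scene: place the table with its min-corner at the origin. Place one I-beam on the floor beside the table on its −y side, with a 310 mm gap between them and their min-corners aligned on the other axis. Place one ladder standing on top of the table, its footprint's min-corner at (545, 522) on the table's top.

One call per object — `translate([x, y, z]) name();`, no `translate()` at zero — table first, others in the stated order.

table();
translate([0, -588, 0]) I_beam();
translate([545, 522, 749]) ladder();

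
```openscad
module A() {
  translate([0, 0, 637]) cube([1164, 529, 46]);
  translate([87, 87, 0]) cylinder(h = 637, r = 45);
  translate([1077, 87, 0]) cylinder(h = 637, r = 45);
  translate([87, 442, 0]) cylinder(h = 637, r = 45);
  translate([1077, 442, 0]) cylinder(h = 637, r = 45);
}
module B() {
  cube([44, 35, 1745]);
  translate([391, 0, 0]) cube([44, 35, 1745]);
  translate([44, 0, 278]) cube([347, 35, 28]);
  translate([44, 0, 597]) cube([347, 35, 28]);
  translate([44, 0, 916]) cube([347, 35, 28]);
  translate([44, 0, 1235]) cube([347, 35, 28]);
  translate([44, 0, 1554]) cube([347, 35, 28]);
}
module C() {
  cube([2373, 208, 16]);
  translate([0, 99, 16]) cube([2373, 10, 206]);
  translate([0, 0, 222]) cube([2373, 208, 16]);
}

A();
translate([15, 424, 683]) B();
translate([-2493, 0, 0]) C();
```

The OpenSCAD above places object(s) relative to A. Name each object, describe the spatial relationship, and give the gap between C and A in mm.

A is a table. B is a ladder. C is an I-beam. The ladder is on top of the table. The I-beam is on the floor beside the table on its −x side. The gap between the I-beam and the table is 120 mm.

The I-beam's nearest face is 120 mm from the table's −x face.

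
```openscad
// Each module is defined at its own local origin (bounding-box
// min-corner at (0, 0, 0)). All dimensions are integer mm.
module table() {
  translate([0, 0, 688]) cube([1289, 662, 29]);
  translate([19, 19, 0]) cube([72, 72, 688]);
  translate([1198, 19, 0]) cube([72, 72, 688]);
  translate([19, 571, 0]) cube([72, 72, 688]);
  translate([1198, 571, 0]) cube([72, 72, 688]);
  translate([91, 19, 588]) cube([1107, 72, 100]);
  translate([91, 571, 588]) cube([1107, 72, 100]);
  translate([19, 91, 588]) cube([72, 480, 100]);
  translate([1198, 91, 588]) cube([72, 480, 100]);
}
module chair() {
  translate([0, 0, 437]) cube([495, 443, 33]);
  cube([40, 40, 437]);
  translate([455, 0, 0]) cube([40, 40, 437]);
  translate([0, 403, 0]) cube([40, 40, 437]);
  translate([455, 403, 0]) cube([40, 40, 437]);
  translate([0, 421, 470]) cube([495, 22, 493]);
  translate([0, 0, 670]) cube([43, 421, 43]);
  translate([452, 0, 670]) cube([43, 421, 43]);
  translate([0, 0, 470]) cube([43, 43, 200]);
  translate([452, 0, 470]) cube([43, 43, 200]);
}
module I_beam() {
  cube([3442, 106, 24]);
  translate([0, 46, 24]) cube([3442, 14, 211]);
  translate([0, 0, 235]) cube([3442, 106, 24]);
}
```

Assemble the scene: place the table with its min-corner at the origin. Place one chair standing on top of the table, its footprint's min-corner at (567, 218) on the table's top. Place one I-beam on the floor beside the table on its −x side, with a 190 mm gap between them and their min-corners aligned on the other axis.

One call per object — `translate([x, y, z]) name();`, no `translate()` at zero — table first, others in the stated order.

table();
translate([567, 218, 717]) chair();
translate([-3632, 0, 0]) I_beam();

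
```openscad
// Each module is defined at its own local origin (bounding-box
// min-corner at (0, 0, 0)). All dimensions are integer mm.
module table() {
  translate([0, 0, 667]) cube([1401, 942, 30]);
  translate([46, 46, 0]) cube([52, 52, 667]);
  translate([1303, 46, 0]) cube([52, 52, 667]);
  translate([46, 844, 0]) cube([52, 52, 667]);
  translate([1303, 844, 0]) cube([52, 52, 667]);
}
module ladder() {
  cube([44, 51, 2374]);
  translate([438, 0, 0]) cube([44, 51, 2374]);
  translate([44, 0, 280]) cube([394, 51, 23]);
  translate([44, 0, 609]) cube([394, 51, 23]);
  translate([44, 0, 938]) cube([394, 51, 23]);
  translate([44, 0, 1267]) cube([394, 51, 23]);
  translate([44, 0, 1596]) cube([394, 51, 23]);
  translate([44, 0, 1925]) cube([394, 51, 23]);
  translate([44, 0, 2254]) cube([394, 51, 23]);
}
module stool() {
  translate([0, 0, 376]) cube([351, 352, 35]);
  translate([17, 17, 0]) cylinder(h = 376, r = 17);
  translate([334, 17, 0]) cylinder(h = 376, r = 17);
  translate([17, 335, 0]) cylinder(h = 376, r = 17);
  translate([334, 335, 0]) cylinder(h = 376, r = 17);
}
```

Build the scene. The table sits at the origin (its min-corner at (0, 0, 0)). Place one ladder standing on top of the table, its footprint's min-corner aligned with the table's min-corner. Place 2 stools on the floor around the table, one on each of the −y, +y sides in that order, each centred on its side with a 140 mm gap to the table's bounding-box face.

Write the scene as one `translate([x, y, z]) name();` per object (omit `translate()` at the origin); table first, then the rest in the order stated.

table();
translate([0, 0, 697]) ladder();
translate([525, -492, 0]) stool();
translate([525, 1082, 0]) stool();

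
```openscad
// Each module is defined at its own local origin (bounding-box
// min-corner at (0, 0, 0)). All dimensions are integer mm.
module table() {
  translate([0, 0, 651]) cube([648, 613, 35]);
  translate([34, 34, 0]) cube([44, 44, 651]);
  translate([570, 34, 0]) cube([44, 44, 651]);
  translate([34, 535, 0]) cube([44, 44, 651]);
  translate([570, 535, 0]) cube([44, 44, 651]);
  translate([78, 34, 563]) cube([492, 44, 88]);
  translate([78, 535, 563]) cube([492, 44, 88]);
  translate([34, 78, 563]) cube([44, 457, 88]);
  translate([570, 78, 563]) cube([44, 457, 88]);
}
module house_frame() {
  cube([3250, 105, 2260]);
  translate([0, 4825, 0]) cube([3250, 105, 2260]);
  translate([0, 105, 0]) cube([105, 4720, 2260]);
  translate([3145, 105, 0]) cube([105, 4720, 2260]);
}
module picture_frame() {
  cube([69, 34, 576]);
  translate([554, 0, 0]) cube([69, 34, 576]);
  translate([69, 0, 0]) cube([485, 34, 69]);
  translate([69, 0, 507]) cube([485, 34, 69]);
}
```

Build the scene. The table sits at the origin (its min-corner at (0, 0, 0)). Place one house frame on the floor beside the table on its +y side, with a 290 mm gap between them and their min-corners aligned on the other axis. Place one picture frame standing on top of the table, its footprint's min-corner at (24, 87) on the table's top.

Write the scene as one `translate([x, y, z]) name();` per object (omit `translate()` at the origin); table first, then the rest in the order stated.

table();
translate([0, 903, 0]) house_frame();
translate([24, 87, 686]) picture_frame();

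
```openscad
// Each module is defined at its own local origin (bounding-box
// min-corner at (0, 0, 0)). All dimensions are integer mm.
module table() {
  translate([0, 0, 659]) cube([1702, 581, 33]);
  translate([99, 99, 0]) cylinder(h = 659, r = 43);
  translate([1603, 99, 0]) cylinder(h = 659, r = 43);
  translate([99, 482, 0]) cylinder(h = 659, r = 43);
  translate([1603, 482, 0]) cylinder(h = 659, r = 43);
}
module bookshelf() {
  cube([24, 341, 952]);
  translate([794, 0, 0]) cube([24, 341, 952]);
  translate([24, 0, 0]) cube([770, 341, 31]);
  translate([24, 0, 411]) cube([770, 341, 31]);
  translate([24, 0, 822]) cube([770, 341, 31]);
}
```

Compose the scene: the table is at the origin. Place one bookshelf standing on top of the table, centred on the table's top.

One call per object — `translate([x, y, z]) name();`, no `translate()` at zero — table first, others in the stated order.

table();
translate([442, 120, 692]) bookshelf();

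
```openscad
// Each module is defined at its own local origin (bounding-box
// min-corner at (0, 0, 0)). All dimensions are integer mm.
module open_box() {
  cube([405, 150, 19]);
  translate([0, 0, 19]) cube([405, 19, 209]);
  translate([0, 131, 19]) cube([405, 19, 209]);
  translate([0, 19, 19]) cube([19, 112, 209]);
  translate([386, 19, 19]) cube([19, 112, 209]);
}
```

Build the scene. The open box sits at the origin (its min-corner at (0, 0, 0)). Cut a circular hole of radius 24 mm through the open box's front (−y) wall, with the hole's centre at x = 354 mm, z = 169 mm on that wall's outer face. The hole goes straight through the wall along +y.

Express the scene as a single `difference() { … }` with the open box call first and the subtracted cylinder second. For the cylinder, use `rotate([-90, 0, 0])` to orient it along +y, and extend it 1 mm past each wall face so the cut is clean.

difference() {
  open_box();
  translate([354, -1, 169]) rotate([-90, 0, 0]) cylinder(h = 21, r = 24);
}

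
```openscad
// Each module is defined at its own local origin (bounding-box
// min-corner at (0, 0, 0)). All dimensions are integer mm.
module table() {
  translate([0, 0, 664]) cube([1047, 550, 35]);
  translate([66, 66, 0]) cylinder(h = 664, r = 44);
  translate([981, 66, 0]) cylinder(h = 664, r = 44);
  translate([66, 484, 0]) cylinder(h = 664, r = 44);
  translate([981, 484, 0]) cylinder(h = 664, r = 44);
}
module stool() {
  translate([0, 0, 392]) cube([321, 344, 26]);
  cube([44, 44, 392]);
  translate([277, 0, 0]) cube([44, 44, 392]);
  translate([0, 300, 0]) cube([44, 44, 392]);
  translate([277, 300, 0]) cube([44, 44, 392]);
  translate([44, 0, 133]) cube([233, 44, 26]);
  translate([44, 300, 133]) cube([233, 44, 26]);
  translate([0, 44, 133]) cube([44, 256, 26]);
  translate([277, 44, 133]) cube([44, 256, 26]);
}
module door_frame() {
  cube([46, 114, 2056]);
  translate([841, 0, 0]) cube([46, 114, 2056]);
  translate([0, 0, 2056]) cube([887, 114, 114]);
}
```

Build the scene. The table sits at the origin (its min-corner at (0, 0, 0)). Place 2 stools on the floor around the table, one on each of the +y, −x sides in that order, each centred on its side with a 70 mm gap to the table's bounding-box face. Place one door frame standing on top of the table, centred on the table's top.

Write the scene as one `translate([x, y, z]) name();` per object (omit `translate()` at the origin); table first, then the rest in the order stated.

table();
translate([363, 620, 0]) stool();
translate([-391, 103, 0]) stool();
translate([80, 218, 699]) door_frame();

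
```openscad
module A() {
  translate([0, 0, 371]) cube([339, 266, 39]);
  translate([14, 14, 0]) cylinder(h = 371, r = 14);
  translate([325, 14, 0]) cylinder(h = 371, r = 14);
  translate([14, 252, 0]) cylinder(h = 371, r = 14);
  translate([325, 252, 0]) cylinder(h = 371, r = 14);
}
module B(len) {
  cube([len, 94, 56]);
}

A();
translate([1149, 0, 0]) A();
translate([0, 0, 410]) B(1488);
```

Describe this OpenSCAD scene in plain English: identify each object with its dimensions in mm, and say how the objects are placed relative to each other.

A is a simple wooden stool: a rectangular seat 339 mm (x) by 266 mm (y), 39 mm thick, top face at z = 410 mm, on four round legs, each 28 mm in diameter. The legs rest on z = 0, each leg's axis is inset half a diameter from the nearest pair of seat edges (so the leg's bounding box is flush with the corner).

B is a rectangular beam 1488 mm long (x), 94 mm deep (y), 56 mm thick (z).

The beam spans the tops of two stools placed 810 mm apart, resting at z = 410 mm.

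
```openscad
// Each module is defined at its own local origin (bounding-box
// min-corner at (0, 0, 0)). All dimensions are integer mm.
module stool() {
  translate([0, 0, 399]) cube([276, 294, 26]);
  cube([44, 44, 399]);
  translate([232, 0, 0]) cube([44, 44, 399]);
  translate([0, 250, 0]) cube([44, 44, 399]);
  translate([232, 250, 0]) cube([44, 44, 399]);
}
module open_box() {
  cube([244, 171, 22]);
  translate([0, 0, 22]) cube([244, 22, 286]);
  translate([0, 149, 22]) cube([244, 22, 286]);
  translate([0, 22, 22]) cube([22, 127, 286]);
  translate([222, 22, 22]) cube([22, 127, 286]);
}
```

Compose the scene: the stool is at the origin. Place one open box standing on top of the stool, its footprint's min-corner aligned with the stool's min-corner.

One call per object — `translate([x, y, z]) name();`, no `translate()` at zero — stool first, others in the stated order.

stool();
translate([0, 0, 425]) open_box();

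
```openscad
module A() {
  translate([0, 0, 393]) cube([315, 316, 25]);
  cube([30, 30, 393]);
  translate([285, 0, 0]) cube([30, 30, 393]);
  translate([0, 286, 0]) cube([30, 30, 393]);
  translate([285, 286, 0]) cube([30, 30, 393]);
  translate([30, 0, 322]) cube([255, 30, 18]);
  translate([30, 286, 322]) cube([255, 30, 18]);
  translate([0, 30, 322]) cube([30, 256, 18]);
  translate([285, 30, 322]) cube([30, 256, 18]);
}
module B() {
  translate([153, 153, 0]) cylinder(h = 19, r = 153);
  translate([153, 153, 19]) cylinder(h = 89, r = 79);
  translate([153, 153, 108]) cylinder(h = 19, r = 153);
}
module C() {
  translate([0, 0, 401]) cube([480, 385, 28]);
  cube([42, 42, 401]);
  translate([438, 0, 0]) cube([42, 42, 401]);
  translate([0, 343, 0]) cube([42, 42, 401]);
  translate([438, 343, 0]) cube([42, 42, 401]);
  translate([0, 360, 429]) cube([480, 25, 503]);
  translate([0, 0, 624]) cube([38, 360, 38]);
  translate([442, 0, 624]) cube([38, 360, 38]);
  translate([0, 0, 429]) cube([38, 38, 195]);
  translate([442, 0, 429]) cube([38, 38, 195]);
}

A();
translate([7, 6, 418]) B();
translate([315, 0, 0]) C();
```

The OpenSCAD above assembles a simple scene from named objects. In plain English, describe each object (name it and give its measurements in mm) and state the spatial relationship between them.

A is a four-legged stool. The seat is 315×316 mm, 25 mm thick, top at z = 418 mm. It stands on four square legs, each 30×30 mm in cross-section, from z = 0 to the seat underside, each flush with a corner of the seat. Four stretchers, 30 mm wide and 18 mm tall, connect adjacent legs with their undersides at z = 322 mm, each running between the inner faces of the legs it joins and aligned with the legs' outer faces on the other axis.

B is a spool: two coaxial disc flanges of radius 153 mm and thickness 19 mm, joined by a core cylinder of radius 79 mm and height 89 mm. The lower flange rests on z = 0 and the three cylinders share a vertical axis.

C is a chair. The seat is a 480×385×28 mm slab with its top at z = 429 mm, on four 42×42 mm corner legs (flush with the seat edges, standing on z = 0). A flat backrest 25 mm thick, 503 mm tall, spans the full seat width and rises from the seat top along its +y edge, rear face flush with the rear of the seat. Two armrests of 38×38 mm section run along each side from the seat's front edge to the front of the backrest, top faces 233 mm above the seat top and outer faces flush with the seat's x-edges; a 38×38 mm post under the front of each armrest stands on the seat at the front corner.

The spool is on top of the stool. The chair is against the stool's +x side, with their −y faces flush.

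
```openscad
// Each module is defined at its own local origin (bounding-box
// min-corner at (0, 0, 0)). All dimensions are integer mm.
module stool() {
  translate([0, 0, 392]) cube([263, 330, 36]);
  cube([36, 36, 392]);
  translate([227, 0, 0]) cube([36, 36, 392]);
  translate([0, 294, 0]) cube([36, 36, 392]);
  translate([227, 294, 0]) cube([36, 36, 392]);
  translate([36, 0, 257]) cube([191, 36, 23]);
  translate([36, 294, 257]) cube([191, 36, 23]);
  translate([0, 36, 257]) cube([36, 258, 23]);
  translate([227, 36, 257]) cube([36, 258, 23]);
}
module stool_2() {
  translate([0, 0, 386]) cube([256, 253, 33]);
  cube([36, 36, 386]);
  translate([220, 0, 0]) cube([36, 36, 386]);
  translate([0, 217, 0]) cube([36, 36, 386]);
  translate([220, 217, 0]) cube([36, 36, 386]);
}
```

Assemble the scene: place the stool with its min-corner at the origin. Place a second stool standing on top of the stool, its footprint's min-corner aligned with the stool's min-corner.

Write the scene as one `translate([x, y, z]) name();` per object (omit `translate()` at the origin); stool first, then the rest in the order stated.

stool();
translate([0, 0, 428]) stool_2();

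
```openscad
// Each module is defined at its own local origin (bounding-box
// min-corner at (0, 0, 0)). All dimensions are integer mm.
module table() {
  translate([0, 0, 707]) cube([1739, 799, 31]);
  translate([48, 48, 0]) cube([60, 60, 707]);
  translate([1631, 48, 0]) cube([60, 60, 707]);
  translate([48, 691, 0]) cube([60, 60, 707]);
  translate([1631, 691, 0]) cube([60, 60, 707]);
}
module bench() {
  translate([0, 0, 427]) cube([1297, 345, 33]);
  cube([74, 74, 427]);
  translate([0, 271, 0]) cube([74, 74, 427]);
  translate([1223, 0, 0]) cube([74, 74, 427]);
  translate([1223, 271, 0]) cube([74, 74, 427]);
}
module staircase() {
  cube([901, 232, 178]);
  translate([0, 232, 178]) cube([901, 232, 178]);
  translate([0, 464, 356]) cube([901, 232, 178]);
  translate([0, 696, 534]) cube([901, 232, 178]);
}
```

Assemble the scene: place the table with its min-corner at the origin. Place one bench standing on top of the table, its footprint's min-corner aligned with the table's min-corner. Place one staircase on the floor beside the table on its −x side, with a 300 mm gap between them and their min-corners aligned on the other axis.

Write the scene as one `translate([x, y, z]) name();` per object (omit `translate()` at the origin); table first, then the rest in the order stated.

table();
translate([0, 0, 738]) bench();
translate([-1201, 0, 0]) staircase();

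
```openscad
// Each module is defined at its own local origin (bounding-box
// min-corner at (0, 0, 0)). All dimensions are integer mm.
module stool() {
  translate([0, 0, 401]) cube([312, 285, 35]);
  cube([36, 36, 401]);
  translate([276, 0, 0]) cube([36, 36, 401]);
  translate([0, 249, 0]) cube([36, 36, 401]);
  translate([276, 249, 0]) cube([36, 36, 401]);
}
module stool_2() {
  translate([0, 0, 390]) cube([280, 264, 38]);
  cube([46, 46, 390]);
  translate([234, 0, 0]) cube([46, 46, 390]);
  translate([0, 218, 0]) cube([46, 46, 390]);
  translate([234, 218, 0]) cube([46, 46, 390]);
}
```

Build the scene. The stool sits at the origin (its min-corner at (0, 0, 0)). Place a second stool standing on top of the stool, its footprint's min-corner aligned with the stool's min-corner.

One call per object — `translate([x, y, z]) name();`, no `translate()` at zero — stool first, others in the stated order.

stool();
translate([0, 0, 436]) stool_2();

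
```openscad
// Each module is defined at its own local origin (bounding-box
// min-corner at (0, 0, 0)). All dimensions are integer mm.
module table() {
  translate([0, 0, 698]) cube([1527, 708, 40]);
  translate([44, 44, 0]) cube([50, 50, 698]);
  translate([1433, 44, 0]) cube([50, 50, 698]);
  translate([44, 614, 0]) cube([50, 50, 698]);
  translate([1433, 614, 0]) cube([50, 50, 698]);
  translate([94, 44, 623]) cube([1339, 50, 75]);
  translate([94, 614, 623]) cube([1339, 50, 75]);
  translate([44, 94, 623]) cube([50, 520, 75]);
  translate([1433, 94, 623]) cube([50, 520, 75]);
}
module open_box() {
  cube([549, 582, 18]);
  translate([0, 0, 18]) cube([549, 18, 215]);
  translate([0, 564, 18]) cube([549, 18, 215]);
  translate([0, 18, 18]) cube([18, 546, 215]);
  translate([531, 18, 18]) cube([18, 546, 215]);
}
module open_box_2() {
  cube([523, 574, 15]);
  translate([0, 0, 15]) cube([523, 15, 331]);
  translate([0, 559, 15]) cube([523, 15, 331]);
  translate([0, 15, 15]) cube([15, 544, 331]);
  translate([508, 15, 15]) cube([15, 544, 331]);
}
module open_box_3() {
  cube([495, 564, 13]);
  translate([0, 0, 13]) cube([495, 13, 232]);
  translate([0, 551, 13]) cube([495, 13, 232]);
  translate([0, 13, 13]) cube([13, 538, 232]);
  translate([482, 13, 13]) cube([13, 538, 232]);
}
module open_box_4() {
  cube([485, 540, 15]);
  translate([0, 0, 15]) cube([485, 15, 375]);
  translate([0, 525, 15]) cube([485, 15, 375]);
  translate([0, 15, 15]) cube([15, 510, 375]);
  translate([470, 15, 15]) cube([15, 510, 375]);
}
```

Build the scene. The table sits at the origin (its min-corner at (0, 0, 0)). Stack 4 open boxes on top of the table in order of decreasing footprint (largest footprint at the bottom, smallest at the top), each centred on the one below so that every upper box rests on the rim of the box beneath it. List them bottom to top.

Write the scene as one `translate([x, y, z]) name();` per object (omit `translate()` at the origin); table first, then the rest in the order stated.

table();
translate([489, 63, 738]) open_box();
translate([502, 67, 971]) open_box_2();
translate([516, 72, 1317]) open_box_3();
translate([521, 84, 1562]) open_box_4();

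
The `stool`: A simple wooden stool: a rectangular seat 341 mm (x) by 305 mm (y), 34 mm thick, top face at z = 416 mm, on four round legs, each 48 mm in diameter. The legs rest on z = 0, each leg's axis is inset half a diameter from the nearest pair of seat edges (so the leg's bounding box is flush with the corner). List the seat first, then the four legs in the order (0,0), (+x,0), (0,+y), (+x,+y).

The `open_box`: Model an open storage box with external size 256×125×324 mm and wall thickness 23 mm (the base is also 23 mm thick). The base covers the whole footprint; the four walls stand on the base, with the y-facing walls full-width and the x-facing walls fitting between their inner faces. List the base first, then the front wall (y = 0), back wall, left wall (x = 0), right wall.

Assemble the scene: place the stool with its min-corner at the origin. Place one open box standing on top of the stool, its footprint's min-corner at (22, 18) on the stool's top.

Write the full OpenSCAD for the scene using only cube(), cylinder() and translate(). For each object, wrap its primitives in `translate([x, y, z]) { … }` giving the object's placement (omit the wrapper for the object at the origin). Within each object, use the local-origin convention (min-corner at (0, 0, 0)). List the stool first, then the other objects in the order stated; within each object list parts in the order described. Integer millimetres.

translate([0, 0, 382]) cube([341, 305, 34]);
translate([24, 24, 0]) cylinder(h = 382, r = 24);
translate([317, 24, 0]) cylinder(h = 382, r = 24);
translate([24, 281, 0]) cylinder(h = 382, r = 24);
translate([317, 281, 0]) cylinder(h = 382, r = 24);
translate([22, 18, 416]) {
  cube([256, 125, 23]);
  translate([0, 0, 23]) cube([256, 23, 301]);
  translate([0, 102, 23]) cube([256, 23, 301]);
  translate([0, 23, 23]) cube([23, 79, 301]);
  translate([233, 23, 23]) cube([23, 79, 301]);
}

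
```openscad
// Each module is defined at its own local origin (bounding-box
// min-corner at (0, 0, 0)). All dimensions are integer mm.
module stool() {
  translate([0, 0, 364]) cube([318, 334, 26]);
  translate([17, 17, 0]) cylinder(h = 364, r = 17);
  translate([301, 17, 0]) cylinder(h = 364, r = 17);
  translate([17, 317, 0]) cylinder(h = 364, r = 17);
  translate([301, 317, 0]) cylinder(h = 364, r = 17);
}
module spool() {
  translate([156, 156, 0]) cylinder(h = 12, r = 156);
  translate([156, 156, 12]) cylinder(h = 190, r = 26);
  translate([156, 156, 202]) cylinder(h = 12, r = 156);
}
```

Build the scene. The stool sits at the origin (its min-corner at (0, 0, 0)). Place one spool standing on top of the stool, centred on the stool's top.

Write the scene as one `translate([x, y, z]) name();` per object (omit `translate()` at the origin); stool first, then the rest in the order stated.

stool();
translate([3, 11, 390]) spool();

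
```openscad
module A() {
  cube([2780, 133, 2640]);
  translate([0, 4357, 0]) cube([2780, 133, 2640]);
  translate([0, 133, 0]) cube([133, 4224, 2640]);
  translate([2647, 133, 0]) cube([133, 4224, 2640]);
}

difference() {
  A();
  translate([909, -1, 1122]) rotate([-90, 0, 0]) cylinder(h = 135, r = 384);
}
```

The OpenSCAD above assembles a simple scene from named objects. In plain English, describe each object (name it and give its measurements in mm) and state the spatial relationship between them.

A is a box-shaped house frame (walls only): outside footprint 2780×4490 mm, wall height 2640 mm, wall thickness 133 mm. The two y-facing walls run the full x-width; the two x-facing walls fit between the inner faces of the y-facing walls.

The house frame has a circular hole of radius 384 mm through its front wall, centred at (x = 909, z = 1122).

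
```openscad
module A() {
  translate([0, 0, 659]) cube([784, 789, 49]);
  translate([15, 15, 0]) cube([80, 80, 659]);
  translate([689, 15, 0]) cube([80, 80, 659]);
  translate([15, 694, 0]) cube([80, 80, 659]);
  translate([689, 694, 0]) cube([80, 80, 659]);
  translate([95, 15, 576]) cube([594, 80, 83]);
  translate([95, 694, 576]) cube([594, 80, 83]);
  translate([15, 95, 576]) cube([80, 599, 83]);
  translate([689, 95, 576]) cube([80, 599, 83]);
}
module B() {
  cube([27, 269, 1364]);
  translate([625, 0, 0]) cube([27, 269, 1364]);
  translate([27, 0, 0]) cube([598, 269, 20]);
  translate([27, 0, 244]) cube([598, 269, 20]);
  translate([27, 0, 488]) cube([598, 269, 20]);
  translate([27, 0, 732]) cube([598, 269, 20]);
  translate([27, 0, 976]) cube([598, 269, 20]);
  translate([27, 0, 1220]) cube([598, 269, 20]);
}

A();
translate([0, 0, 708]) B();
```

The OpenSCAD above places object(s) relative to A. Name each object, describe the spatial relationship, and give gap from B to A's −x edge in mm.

The bookshelf's min-x is at 0; the table's min-x is 0; gap = 0 mm.

A is a table. B is a bookshelf. The bookshelf is on top of the table. The gap from the bookshelf to the table's −x edge is 0 mm.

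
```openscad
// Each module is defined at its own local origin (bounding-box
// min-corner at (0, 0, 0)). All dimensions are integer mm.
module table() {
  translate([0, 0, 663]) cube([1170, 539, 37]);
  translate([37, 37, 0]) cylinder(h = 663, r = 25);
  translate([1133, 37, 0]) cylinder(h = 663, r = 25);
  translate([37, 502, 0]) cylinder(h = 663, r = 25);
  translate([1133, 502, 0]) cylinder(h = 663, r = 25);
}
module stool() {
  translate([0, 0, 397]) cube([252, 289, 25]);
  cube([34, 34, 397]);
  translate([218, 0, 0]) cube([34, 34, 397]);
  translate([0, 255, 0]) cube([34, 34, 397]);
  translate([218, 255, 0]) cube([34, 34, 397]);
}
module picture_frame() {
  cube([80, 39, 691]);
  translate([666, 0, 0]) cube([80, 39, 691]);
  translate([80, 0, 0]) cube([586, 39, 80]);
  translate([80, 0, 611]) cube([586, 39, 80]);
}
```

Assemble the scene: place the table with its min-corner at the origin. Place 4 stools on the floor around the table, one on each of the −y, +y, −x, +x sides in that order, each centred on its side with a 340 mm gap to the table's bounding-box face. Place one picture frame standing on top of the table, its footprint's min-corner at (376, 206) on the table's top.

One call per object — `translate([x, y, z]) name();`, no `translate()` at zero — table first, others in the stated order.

table();
translate([459, -629, 0]) stool();
translate([459, 879, 0]) stool();
translate([-592, 125, 0]) stool();
translate([1510, 125, 0]) stool();
translate([376, 206, 700]) picture_frame();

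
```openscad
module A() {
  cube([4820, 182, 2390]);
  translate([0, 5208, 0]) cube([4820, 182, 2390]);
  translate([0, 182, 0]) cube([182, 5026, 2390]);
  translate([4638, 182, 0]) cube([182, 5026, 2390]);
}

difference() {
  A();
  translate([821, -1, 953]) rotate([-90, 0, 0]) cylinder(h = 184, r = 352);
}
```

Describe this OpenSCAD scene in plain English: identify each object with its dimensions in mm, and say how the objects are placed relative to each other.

A is the wall frame of a small rectangular building: four walls, each 2390 mm tall and 182 mm thick, enclosing a footprint 4820 mm (x) by 5390 mm (y) outside-to-outside, with no floor or roof. The front and back walls (the −y and +y sides) span the full width; the two side walls fit between them.

The house frame has a circular hole of radius 352 mm through its front wall, centred at (x = 821, z = 953).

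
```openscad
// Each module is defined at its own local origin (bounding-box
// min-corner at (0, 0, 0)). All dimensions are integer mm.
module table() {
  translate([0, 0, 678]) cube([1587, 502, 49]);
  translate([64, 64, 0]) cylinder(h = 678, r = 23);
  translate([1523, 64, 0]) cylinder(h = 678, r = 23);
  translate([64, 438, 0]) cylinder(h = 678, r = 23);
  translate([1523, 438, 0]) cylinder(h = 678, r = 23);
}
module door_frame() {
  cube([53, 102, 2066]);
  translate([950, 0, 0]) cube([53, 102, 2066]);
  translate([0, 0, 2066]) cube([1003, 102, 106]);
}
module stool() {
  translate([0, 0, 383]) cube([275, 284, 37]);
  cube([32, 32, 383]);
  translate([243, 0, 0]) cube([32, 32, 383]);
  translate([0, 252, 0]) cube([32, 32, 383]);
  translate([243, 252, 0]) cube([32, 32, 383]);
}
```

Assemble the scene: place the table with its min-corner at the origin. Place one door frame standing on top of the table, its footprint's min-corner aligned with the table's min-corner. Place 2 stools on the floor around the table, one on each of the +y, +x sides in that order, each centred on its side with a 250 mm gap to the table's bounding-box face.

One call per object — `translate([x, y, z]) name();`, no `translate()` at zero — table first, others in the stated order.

table();
translate([0, 0, 727]) door_frame();
translate([656, 752, 0]) stool();
translate([1837, 109, 0]) stool();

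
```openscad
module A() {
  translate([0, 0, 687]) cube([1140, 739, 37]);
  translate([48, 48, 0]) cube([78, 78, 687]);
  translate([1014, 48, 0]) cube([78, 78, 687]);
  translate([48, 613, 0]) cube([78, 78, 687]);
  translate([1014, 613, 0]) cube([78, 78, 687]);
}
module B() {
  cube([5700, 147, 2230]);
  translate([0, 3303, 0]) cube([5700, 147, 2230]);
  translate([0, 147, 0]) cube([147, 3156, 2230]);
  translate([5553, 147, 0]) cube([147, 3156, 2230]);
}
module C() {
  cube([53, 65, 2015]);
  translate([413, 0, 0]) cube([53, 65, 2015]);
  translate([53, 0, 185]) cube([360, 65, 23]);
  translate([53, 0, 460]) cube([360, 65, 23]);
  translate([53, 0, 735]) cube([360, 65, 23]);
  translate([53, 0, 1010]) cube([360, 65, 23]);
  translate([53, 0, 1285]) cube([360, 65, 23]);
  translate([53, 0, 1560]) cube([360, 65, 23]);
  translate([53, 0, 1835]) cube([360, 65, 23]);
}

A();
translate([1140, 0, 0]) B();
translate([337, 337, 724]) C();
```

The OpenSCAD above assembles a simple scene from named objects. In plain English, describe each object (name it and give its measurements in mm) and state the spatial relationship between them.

A is a rectangular dining table. The top is 1140×739×37 mm with its upper surface at z = 724 mm. It stands on four 78×78 mm square legs, each inset 48 mm from the nearest pair of top edges, running from the floor to the underside of the top.

B is a box-shaped house frame (walls only): outside footprint 5700×3450 mm, wall height 2230 mm, wall thickness 147 mm. The two y-facing walls run the full x-width; the two x-facing walls fit between the inner faces of the y-facing walls.

C is a wooden ladder with two side rails of 53×65 mm section and 2015 mm height, set 466 mm apart overall. Between them run 7 rectangular rungs (65 mm deep, 23 mm thick), front faces flush with the rails' −y face. The bottom of the first rung is 185 mm above the floor and each subsequent rung is 275 mm higher than the one below.

The house frame is against the table's +x side, with their −y faces flush. The ladder is on top of the table, centred.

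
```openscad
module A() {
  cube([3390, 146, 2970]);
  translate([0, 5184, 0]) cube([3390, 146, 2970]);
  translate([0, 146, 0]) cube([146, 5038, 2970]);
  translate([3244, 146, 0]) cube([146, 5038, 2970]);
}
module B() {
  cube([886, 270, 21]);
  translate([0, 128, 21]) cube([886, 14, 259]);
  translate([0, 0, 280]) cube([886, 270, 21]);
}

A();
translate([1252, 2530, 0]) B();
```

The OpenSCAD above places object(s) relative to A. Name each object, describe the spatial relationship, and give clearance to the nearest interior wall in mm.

A is a house frame. B is an I-beam. The I-beam sits inside the house frame, centred. The clearance to the nearest interior wall is 1106 mm.

Clearances: x = 1106, y = 2384; minimum 1106 mm.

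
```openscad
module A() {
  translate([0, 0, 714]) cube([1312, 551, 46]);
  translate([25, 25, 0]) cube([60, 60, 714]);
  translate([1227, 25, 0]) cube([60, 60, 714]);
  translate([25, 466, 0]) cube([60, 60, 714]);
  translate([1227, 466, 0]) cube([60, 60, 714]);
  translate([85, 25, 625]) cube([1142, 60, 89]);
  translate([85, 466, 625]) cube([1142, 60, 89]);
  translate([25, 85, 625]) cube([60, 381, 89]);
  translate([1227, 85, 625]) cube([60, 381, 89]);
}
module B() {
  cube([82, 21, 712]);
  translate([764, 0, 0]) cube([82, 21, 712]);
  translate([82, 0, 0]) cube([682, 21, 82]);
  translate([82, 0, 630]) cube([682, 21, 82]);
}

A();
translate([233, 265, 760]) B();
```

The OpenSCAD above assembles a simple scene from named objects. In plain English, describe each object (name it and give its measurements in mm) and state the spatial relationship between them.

A is a table: top 1312 mm (x) × 551 mm (y), 46 mm thick, upper face at z = 760 mm, on four 60×60 mm square legs, each inset 25 mm from the nearest pair of top edges, running from z = 0 to the bottom of the top. Four apron rails, 60 mm thick and 89 mm tall, run between adjacent legs with their top edges flush with the underside of the top and their outer faces flush with the legs' outer faces.

B is a rectangular picture frame lying in the x–z plane (depth along y). The opening is 682 mm wide (x) by 548 mm tall (z), surrounded by a border 82 mm wide on all four sides. The frame is 21 mm deep and is made of two full-height vertical stiles with two horizontal rails fitted between them.

The picture frame is on top of the table, centred.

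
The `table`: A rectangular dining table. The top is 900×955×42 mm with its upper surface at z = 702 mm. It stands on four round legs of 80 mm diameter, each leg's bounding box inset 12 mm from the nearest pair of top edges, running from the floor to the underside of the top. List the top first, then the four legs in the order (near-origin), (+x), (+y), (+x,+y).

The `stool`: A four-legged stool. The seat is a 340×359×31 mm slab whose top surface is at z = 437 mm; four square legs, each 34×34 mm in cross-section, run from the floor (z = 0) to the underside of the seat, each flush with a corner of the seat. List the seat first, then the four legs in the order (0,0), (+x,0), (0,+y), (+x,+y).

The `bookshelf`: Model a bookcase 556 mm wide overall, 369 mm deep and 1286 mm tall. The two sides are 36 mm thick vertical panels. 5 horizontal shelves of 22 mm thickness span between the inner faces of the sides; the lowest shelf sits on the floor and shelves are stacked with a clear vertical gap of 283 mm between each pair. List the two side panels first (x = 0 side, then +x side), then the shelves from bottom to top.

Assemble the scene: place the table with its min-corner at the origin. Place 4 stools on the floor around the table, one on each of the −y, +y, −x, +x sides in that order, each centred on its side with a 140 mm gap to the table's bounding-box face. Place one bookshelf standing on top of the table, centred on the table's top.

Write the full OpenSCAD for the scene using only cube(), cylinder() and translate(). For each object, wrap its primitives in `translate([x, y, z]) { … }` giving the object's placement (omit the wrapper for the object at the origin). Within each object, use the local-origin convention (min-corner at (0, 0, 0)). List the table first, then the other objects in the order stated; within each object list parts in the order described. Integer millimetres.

translate([0, 0, 660]) cube([900, 955, 42]);
translate([52, 52, 0]) cylinder(h = 660, r = 40);
translate([848, 52, 0]) cylinder(h = 660, r = 40);
translate([52, 903, 0]) cylinder(h = 660, r = 40);
translate([848, 903, 0]) cylinder(h = 660, r = 40);
translate([280, -499, 0]) {
  translate([0, 0, 406]) cube([340, 359, 31]);
  cube([34, 34, 406]);
  translate([306, 0, 0]) cube([34, 34, 406]);
  translate([0, 325, 0]) cube([34, 34, 406]);
  translate([306, 325, 0]) cube([34, 34, 406]);
}
translate([280, 1095, 0]) {
  translate([0, 0, 406]) cube([340, 359, 31]);
  cube([34, 34, 406]);
  translate([306, 0, 0]) cube([34, 34, 406]);
  translate([0, 325, 0]) cube([34, 34, 406]);
  translate([306, 325, 0]) cube([34, 34, 406]);
}
translate([-480, 298, 0]) {
  translate([0, 0, 406]) cube([340, 359, 31]);
  cube([34, 34, 406]);
  translate([306, 0, 0]) cube([34, 34, 406]);
  translate([0, 325, 0]) cube([34, 34, 406]);
  translate([306, 325, 0]) cube([34, 34, 406]);
}
translate([1040, 298, 0]) {
  translate([0, 0, 406]) cube([340, 359, 31]);
  cube([34, 34, 406]);
  translate([306, 0, 0]) cube([34, 34, 406]);
  translate([0, 325, 0]) cube([34, 34, 406]);
  translate([306, 325, 0]) cube([34, 34, 406]);
}
translate([172, 293, 702]) {
  cube([36, 369, 1286]);
  translate([520, 0, 0]) cube([36, 369, 1286]);
  translate([36, 0, 0]) cube([484, 369, 22]);
  translate([36, 0, 305]) cube([484, 369, 22]);
  translate([36, 0, 610]) cube([484, 369, 22]);
  translate([36, 0, 915]) cube([484, 369, 22]);
  translate([36, 0, 1220]) cube([484, 369, 22]);
}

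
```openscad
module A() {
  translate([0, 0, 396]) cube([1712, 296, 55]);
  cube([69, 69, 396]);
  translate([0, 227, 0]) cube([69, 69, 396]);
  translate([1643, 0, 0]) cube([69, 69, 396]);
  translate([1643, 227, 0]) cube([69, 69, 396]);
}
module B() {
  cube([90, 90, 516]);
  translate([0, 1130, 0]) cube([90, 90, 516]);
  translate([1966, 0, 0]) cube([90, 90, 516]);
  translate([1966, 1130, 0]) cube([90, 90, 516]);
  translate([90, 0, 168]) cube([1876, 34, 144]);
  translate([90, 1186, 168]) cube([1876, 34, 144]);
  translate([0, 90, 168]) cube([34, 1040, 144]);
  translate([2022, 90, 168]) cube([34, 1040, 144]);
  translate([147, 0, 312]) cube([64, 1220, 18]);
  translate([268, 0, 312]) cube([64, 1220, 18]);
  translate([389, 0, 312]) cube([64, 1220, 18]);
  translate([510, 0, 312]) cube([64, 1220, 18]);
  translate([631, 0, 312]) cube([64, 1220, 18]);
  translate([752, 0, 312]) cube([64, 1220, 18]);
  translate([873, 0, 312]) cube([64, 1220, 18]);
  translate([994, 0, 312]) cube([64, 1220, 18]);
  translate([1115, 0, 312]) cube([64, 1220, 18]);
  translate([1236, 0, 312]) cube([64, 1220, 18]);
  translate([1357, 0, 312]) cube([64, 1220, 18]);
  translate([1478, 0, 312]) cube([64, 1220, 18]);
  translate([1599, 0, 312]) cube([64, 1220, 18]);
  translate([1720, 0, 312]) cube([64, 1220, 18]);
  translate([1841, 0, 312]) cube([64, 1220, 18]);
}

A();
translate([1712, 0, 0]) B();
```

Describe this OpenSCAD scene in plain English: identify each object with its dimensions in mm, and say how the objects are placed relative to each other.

A is a bench: a 1712×296 mm seat slab, 55 mm thick, top at z = 451 mm, on four 69×69 mm square legs flush with the seat corners and standing on z = 0.

B is a bed frame 2056 mm long (x) by 1220 mm wide (y). Four 90×90 mm corner posts, 516 mm tall, at the corners of the footprint. Four rails of 34 mm thickness and 144 mm height run between adjacent posts with their undersides at z = 168 mm, their outer faces flush with the outside of the frame (the two x-running rails run between the posts' inner faces; the two y-running rails run between the posts' inner faces). 15 slats, each 64 mm wide (x) and 18 mm thick, lie across the top of the two x-running rails, running the full 1220 mm width of the frame in y; the slats are evenly spaced along x between the inner faces of the end posts with equal gaps (rounded down to the nearest mm) at the −x end and between each pair — any rounding remainder accumulates at the +x end.

The bed frame is against the bench's +x side, with their −y faces flush.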